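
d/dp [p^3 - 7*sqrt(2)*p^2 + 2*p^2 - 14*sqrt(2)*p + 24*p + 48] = 3*p^2 - 14*sqrt(2)*p + 4*p - 14*sqrt(2) + 24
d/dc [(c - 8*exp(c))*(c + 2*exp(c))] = -6*c*exp(c) + 2*c - 32*exp(2*c) - 6*exp(c)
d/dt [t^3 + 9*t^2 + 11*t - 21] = 3*t^2 + 18*t + 11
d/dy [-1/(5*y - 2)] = 5/(5*y - 2)^2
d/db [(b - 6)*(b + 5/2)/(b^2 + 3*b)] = (13*b^2 + 60*b + 90)/(2*b^2*(b^2 + 6*b + 9))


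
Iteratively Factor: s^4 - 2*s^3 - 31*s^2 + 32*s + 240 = (s + 4)*(s^3 - 6*s^2 - 7*s + 60) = (s - 5)*(s + 4)*(s^2 - s - 12) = (s - 5)*(s - 4)*(s + 4)*(s + 3)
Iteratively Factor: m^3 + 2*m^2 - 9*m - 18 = (m + 3)*(m^2 - m - 6) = (m - 3)*(m + 3)*(m + 2)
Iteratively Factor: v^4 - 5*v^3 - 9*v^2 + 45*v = (v - 5)*(v^3 - 9*v) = v*(v - 5)*(v^2 - 9) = v*(v - 5)*(v + 3)*(v - 3)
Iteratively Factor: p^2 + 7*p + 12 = (p + 3)*(p + 4)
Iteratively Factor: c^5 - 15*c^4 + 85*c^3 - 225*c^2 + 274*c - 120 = (c - 5)*(c^4 - 10*c^3 + 35*c^2 - 50*c + 24) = (c - 5)*(c - 1)*(c^3 - 9*c^2 + 26*c - 24) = (c - 5)*(c - 3)*(c - 1)*(c^2 - 6*c + 8) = (c - 5)*(c - 3)*(c - 2)*(c - 1)*(c - 4)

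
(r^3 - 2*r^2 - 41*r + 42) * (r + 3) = r^4 + r^3 - 47*r^2 - 81*r + 126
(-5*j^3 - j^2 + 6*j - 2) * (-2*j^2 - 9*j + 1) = 10*j^5 + 47*j^4 - 8*j^3 - 51*j^2 + 24*j - 2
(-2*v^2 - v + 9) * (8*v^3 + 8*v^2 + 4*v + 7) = -16*v^5 - 24*v^4 + 56*v^3 + 54*v^2 + 29*v + 63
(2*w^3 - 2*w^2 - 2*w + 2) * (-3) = -6*w^3 + 6*w^2 + 6*w - 6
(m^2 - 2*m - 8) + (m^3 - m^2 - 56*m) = m^3 - 58*m - 8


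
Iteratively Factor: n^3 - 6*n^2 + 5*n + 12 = (n + 1)*(n^2 - 7*n + 12) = (n - 4)*(n + 1)*(n - 3)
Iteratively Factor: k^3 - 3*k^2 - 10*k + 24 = (k + 3)*(k^2 - 6*k + 8) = (k - 2)*(k + 3)*(k - 4)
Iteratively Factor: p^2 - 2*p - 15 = (p + 3)*(p - 5)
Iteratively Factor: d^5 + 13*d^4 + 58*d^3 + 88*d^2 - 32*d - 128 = (d + 2)*(d^4 + 11*d^3 + 36*d^2 + 16*d - 64) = (d + 2)*(d + 4)*(d^3 + 7*d^2 + 8*d - 16) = (d + 2)*(d + 4)^2*(d^2 + 3*d - 4) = (d + 2)*(d + 4)^3*(d - 1)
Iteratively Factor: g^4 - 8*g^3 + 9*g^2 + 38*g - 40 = (g + 2)*(g^3 - 10*g^2 + 29*g - 20) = (g - 4)*(g + 2)*(g^2 - 6*g + 5) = (g - 4)*(g - 1)*(g + 2)*(g - 5)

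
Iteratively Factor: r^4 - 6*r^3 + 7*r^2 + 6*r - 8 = (r + 1)*(r^3 - 7*r^2 + 14*r - 8) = (r - 1)*(r + 1)*(r^2 - 6*r + 8) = (r - 4)*(r - 1)*(r + 1)*(r - 2)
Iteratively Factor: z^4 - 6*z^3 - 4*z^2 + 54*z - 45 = (z + 3)*(z^3 - 9*z^2 + 23*z - 15) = (z - 1)*(z + 3)*(z^2 - 8*z + 15) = (z - 5)*(z - 1)*(z + 3)*(z - 3)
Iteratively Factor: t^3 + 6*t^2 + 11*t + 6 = (t + 2)*(t^2 + 4*t + 3) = (t + 2)*(t + 3)*(t + 1)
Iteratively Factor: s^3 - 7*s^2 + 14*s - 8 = (s - 1)*(s^2 - 6*s + 8) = (s - 2)*(s - 1)*(s - 4)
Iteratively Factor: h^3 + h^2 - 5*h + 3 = (h - 1)*(h^2 + 2*h - 3) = (h - 1)*(h + 3)*(h - 1)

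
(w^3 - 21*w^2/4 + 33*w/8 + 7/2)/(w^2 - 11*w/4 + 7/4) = (w^2 - 7*w/2 - 2)/(w - 1)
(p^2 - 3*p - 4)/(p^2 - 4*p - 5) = (p - 4)/(p - 5)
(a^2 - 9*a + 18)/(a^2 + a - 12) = (a - 6)/(a + 4)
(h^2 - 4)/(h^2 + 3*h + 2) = (h - 2)/(h + 1)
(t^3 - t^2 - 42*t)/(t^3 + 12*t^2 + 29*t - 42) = t*(t - 7)/(t^2 + 6*t - 7)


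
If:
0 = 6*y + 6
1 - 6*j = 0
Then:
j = 1/6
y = -1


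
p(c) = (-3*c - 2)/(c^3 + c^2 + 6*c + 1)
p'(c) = (-3*c - 2)*(-3*c^2 - 2*c - 6)/(c^3 + c^2 + 6*c + 1)^2 - 3/(c^3 + c^2 + 6*c + 1)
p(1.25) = -0.48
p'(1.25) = 0.28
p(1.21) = -0.49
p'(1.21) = 0.28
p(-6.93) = -0.06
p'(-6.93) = -0.01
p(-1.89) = -0.27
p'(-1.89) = -0.04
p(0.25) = -1.07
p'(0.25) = 1.60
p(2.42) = -0.26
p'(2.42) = 0.12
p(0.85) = -0.61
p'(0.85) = 0.41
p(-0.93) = -0.17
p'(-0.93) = 0.40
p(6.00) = -0.07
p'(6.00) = 0.02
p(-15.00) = -0.01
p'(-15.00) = 0.00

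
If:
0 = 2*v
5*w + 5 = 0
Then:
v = 0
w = -1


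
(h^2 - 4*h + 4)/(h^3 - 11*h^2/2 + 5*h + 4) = 2*(h - 2)/(2*h^2 - 7*h - 4)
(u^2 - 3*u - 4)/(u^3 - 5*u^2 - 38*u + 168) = (u + 1)/(u^2 - u - 42)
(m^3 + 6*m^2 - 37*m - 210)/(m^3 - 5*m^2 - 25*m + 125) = (m^2 + m - 42)/(m^2 - 10*m + 25)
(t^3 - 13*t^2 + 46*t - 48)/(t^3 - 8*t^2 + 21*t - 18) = (t - 8)/(t - 3)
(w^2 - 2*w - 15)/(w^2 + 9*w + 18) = (w - 5)/(w + 6)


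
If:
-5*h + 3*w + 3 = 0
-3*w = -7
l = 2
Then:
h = 2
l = 2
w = 7/3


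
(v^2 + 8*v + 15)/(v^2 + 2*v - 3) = (v + 5)/(v - 1)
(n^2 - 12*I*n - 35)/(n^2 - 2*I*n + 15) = (n - 7*I)/(n + 3*I)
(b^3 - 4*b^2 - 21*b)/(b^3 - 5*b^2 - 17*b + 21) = b/(b - 1)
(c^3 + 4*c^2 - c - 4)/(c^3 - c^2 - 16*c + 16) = (c + 1)/(c - 4)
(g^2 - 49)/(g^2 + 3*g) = (g^2 - 49)/(g*(g + 3))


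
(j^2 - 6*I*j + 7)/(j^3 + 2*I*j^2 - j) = (j - 7*I)/(j*(j + I))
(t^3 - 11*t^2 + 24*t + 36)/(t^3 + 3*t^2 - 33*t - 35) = (t^2 - 12*t + 36)/(t^2 + 2*t - 35)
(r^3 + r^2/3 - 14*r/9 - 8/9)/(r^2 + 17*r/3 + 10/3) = (3*r^2 - r - 4)/(3*(r + 5))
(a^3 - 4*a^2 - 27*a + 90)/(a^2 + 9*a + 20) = (a^2 - 9*a + 18)/(a + 4)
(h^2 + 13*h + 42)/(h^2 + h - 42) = (h + 6)/(h - 6)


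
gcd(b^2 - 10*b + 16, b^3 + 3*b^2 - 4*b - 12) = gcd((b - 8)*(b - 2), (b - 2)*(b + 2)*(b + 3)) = b - 2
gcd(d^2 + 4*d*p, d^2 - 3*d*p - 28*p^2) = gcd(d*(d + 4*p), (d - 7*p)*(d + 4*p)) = d + 4*p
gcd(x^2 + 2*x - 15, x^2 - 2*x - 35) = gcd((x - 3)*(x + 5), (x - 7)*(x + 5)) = x + 5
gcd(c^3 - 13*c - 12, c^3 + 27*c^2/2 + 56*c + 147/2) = c + 3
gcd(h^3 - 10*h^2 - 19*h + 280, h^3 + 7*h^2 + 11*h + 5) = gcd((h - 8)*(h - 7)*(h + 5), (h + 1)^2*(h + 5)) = h + 5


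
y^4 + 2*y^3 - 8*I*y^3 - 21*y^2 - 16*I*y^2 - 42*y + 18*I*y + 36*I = (y + 2)*(y - 3*I)^2*(y - 2*I)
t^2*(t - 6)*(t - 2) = t^4 - 8*t^3 + 12*t^2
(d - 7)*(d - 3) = d^2 - 10*d + 21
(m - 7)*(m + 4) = m^2 - 3*m - 28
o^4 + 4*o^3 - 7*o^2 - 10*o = o*(o - 2)*(o + 1)*(o + 5)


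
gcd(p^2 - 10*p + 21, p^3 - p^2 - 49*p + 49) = p - 7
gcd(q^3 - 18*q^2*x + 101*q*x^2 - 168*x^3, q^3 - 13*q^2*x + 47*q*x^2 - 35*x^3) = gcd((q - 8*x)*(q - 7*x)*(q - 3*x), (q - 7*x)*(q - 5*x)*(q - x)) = -q + 7*x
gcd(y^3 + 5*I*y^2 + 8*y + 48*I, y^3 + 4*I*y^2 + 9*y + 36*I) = y^2 + I*y + 12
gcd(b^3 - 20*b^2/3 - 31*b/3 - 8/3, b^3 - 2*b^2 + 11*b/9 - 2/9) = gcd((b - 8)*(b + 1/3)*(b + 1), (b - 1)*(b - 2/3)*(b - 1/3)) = 1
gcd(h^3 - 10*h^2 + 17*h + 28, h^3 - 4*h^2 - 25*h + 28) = h - 7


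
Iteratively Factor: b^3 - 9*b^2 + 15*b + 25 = (b + 1)*(b^2 - 10*b + 25) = (b - 5)*(b + 1)*(b - 5)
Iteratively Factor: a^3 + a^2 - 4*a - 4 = (a + 2)*(a^2 - a - 2) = (a + 1)*(a + 2)*(a - 2)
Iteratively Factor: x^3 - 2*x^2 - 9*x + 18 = (x - 2)*(x^2 - 9) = (x - 2)*(x + 3)*(x - 3)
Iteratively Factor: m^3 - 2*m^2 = (m)*(m^2 - 2*m) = m^2*(m - 2)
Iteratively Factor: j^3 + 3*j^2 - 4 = (j - 1)*(j^2 + 4*j + 4) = (j - 1)*(j + 2)*(j + 2)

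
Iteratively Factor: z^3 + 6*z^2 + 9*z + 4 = (z + 1)*(z^2 + 5*z + 4) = (z + 1)^2*(z + 4)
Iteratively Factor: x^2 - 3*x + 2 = (x - 2)*(x - 1)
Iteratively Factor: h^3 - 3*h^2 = (h)*(h^2 - 3*h) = h^2*(h - 3)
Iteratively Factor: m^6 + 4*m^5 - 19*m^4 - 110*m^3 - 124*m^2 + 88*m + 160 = (m + 4)*(m^5 - 19*m^3 - 34*m^2 + 12*m + 40) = (m + 2)*(m + 4)*(m^4 - 2*m^3 - 15*m^2 - 4*m + 20) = (m + 2)^2*(m + 4)*(m^3 - 4*m^2 - 7*m + 10) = (m - 5)*(m + 2)^2*(m + 4)*(m^2 + m - 2) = (m - 5)*(m + 2)^3*(m + 4)*(m - 1)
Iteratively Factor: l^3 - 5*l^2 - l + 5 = (l + 1)*(l^2 - 6*l + 5) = (l - 1)*(l + 1)*(l - 5)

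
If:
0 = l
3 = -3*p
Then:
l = 0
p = -1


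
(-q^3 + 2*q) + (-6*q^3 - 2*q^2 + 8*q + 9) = -7*q^3 - 2*q^2 + 10*q + 9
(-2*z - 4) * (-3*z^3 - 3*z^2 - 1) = 6*z^4 + 18*z^3 + 12*z^2 + 2*z + 4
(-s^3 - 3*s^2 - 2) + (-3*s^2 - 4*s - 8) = -s^3 - 6*s^2 - 4*s - 10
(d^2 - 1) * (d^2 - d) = d^4 - d^3 - d^2 + d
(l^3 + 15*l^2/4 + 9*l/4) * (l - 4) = l^4 - l^3/4 - 51*l^2/4 - 9*l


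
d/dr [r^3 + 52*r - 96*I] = 3*r^2 + 52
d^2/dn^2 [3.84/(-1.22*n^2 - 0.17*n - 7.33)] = (11.430912*n^2 + 1.592832*n - 3.84*(2.44*n + 0.17)*(4.88*n + 0.34) + 68.679168)/(1.22*n^2 + 0.17*n + 7.33)^3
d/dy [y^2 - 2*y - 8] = 2*y - 2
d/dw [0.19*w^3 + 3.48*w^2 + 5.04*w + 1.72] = 0.57*w^2 + 6.96*w + 5.04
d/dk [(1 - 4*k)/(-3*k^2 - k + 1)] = (12*k^2 + 4*k - (4*k - 1)*(6*k + 1) - 4)/(3*k^2 + k - 1)^2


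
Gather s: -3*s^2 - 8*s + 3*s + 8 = -3*s^2 - 5*s + 8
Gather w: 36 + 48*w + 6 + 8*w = 56*w + 42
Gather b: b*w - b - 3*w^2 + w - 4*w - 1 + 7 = b*(w - 1) - 3*w^2 - 3*w + 6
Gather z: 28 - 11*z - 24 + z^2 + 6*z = z^2 - 5*z + 4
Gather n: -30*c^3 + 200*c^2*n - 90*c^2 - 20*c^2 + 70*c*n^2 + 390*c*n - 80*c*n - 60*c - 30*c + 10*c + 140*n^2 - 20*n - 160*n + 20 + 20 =-30*c^3 - 110*c^2 - 80*c + n^2*(70*c + 140) + n*(200*c^2 + 310*c - 180) + 40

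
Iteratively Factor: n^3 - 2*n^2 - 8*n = (n + 2)*(n^2 - 4*n) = n*(n + 2)*(n - 4)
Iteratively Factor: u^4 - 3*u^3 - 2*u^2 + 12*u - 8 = (u - 1)*(u^3 - 2*u^2 - 4*u + 8) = (u - 1)*(u + 2)*(u^2 - 4*u + 4) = (u - 2)*(u - 1)*(u + 2)*(u - 2)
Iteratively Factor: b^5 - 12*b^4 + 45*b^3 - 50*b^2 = (b)*(b^4 - 12*b^3 + 45*b^2 - 50*b) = b*(b - 5)*(b^3 - 7*b^2 + 10*b) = b*(b - 5)*(b - 2)*(b^2 - 5*b) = b^2*(b - 5)*(b - 2)*(b - 5)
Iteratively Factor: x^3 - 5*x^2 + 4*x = (x - 1)*(x^2 - 4*x) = x*(x - 1)*(x - 4)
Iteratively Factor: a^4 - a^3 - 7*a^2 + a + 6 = (a + 1)*(a^3 - 2*a^2 - 5*a + 6) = (a - 1)*(a + 1)*(a^2 - a - 6) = (a - 1)*(a + 1)*(a + 2)*(a - 3)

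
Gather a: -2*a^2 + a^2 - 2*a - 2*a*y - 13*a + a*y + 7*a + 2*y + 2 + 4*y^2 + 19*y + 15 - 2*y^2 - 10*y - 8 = -a^2 + a*(-y - 8) + 2*y^2 + 11*y + 9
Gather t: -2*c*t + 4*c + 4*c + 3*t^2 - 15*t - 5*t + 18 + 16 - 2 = 8*c + 3*t^2 + t*(-2*c - 20) + 32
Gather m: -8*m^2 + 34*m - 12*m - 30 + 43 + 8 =-8*m^2 + 22*m + 21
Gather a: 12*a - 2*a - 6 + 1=10*a - 5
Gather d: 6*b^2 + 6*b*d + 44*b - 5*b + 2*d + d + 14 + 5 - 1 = 6*b^2 + 39*b + d*(6*b + 3) + 18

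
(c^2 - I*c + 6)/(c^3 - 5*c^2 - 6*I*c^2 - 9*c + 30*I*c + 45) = (c + 2*I)/(c^2 - c*(5 + 3*I) + 15*I)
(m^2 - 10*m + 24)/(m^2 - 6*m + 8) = (m - 6)/(m - 2)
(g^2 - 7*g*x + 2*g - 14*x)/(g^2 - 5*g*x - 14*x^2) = (g + 2)/(g + 2*x)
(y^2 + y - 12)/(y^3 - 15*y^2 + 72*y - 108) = (y + 4)/(y^2 - 12*y + 36)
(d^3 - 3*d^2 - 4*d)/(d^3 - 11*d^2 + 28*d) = (d + 1)/(d - 7)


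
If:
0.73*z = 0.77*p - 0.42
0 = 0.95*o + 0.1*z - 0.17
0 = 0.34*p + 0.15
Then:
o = 0.29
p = -0.44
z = -1.04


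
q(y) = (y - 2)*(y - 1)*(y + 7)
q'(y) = (y - 2)*(y - 1) + (y - 2)*(y + 7) + (y - 1)*(y + 7) = 3*y^2 + 8*y - 19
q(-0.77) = 30.55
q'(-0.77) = -23.38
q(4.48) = 99.08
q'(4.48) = 77.05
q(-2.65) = 73.83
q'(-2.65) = -19.13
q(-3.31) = 84.45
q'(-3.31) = -12.61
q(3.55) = 41.70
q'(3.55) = 47.21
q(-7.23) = -17.47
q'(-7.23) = 79.98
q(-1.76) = 54.38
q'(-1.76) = -23.79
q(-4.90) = 85.49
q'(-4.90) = 13.83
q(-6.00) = 56.00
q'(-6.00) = 41.00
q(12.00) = 2090.00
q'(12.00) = 509.00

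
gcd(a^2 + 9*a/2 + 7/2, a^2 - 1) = a + 1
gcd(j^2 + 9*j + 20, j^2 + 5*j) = j + 5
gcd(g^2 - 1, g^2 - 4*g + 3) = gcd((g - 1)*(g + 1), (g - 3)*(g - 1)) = g - 1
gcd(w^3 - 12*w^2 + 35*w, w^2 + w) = w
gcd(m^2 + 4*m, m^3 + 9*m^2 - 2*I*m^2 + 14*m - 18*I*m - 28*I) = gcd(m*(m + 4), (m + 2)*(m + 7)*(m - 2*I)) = 1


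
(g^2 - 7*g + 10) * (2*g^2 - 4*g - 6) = 2*g^4 - 18*g^3 + 42*g^2 + 2*g - 60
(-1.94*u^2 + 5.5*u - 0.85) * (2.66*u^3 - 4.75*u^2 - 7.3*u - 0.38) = -5.1604*u^5 + 23.845*u^4 - 14.224*u^3 - 35.3753*u^2 + 4.115*u + 0.323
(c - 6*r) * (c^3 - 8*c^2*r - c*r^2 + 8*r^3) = c^4 - 14*c^3*r + 47*c^2*r^2 + 14*c*r^3 - 48*r^4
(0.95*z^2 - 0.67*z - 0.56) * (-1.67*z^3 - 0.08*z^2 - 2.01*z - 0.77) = -1.5865*z^5 + 1.0429*z^4 - 0.9207*z^3 + 0.66*z^2 + 1.6415*z + 0.4312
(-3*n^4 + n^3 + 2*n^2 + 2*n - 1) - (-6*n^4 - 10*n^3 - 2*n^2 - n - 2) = 3*n^4 + 11*n^3 + 4*n^2 + 3*n + 1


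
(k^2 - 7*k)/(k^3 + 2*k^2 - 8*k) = (k - 7)/(k^2 + 2*k - 8)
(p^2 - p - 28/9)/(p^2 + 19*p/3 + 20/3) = (p - 7/3)/(p + 5)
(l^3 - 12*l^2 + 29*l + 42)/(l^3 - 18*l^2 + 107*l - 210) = (l + 1)/(l - 5)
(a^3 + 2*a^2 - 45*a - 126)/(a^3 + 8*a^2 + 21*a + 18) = (a^2 - a - 42)/(a^2 + 5*a + 6)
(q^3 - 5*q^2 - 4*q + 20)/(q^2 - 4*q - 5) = (q^2 - 4)/(q + 1)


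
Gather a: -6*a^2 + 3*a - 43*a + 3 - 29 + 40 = -6*a^2 - 40*a + 14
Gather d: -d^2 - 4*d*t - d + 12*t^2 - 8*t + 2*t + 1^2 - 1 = -d^2 + d*(-4*t - 1) + 12*t^2 - 6*t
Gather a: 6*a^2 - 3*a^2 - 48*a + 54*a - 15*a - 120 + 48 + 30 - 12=3*a^2 - 9*a - 54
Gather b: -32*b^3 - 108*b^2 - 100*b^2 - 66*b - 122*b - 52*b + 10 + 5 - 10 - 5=-32*b^3 - 208*b^2 - 240*b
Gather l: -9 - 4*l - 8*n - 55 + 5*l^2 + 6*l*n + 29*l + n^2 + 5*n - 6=5*l^2 + l*(6*n + 25) + n^2 - 3*n - 70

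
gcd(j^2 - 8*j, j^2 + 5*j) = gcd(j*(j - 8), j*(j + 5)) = j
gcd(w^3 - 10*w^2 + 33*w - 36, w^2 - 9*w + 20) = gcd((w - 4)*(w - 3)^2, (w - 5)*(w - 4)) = w - 4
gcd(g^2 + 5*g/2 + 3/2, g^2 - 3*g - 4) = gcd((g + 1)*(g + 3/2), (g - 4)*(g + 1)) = g + 1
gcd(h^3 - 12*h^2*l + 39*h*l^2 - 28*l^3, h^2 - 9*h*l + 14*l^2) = h - 7*l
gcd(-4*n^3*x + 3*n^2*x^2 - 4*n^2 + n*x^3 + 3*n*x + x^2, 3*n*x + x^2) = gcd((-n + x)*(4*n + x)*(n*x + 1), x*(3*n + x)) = 1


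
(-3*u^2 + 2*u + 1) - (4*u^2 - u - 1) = -7*u^2 + 3*u + 2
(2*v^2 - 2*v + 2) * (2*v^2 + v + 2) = 4*v^4 - 2*v^3 + 6*v^2 - 2*v + 4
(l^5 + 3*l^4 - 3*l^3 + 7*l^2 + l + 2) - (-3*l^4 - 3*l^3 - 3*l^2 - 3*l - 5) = l^5 + 6*l^4 + 10*l^2 + 4*l + 7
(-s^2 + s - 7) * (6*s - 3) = -6*s^3 + 9*s^2 - 45*s + 21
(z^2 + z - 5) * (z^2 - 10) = z^4 + z^3 - 15*z^2 - 10*z + 50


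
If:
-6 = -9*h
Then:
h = 2/3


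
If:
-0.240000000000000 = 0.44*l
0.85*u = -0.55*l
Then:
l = -0.55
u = 0.35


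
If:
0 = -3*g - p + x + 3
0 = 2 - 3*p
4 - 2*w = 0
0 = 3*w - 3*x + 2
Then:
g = 5/3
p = 2/3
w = 2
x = 8/3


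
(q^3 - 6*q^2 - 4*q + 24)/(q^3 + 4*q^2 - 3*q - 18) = (q^2 - 4*q - 12)/(q^2 + 6*q + 9)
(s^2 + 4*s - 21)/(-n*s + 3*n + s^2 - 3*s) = (s + 7)/(-n + s)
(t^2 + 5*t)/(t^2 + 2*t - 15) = t/(t - 3)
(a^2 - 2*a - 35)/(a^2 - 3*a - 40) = (a - 7)/(a - 8)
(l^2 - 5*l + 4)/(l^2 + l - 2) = (l - 4)/(l + 2)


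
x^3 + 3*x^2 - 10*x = x*(x - 2)*(x + 5)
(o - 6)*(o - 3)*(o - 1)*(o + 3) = o^4 - 7*o^3 - 3*o^2 + 63*o - 54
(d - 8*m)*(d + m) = d^2 - 7*d*m - 8*m^2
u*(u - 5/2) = u^2 - 5*u/2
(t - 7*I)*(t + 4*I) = t^2 - 3*I*t + 28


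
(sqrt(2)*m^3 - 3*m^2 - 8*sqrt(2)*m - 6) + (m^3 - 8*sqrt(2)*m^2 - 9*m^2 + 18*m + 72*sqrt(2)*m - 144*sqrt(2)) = m^3 + sqrt(2)*m^3 - 12*m^2 - 8*sqrt(2)*m^2 + 18*m + 64*sqrt(2)*m - 144*sqrt(2) - 6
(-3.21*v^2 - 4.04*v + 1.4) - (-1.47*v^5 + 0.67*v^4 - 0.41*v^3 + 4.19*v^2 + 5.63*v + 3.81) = 1.47*v^5 - 0.67*v^4 + 0.41*v^3 - 7.4*v^2 - 9.67*v - 2.41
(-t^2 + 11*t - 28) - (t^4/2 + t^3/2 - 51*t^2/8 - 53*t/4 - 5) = -t^4/2 - t^3/2 + 43*t^2/8 + 97*t/4 - 23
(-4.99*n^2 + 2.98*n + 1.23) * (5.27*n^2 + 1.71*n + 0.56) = -26.2973*n^4 + 7.1717*n^3 + 8.7835*n^2 + 3.7721*n + 0.6888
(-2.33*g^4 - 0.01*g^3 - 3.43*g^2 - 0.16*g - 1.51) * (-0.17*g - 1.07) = 0.3961*g^5 + 2.4948*g^4 + 0.5938*g^3 + 3.6973*g^2 + 0.4279*g + 1.6157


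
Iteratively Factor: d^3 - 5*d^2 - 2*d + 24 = (d - 4)*(d^2 - d - 6) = (d - 4)*(d + 2)*(d - 3)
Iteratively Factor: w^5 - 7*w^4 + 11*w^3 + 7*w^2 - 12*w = (w + 1)*(w^4 - 8*w^3 + 19*w^2 - 12*w) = (w - 1)*(w + 1)*(w^3 - 7*w^2 + 12*w) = (w - 3)*(w - 1)*(w + 1)*(w^2 - 4*w) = (w - 4)*(w - 3)*(w - 1)*(w + 1)*(w)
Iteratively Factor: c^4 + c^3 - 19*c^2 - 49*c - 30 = (c + 3)*(c^3 - 2*c^2 - 13*c - 10) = (c + 2)*(c + 3)*(c^2 - 4*c - 5) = (c + 1)*(c + 2)*(c + 3)*(c - 5)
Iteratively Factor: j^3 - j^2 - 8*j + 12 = (j + 3)*(j^2 - 4*j + 4) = (j - 2)*(j + 3)*(j - 2)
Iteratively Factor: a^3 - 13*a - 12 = (a + 1)*(a^2 - a - 12) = (a + 1)*(a + 3)*(a - 4)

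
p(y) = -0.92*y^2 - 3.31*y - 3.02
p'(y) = -1.84*y - 3.31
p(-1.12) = -0.47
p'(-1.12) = -1.25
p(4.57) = -37.36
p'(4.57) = -11.72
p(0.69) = -5.74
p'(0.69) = -4.58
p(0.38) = -4.41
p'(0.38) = -4.01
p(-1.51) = -0.12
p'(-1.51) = -0.53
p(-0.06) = -2.82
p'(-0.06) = -3.20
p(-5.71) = -14.12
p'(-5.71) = 7.20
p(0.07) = -3.26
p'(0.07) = -3.44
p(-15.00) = -160.37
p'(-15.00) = 24.29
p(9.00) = -107.33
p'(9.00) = -19.87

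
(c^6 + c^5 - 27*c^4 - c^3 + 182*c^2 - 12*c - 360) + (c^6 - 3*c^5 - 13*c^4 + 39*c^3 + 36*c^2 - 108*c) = 2*c^6 - 2*c^5 - 40*c^4 + 38*c^3 + 218*c^2 - 120*c - 360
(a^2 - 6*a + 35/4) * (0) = 0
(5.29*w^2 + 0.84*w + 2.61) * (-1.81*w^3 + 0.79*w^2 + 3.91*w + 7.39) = -9.5749*w^5 + 2.6587*w^4 + 16.6234*w^3 + 44.4394*w^2 + 16.4127*w + 19.2879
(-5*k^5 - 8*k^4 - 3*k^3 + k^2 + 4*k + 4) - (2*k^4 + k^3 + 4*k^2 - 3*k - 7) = -5*k^5 - 10*k^4 - 4*k^3 - 3*k^2 + 7*k + 11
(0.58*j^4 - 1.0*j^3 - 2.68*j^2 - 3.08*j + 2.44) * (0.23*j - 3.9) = 0.1334*j^5 - 2.492*j^4 + 3.2836*j^3 + 9.7436*j^2 + 12.5732*j - 9.516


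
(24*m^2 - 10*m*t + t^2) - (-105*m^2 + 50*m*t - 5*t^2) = 129*m^2 - 60*m*t + 6*t^2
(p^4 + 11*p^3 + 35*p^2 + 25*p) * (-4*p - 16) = -4*p^5 - 60*p^4 - 316*p^3 - 660*p^2 - 400*p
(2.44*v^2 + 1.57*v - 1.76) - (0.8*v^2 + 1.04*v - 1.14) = 1.64*v^2 + 0.53*v - 0.62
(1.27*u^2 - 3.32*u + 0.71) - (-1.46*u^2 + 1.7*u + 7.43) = 2.73*u^2 - 5.02*u - 6.72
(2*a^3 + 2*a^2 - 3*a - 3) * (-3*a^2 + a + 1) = -6*a^5 - 4*a^4 + 13*a^3 + 8*a^2 - 6*a - 3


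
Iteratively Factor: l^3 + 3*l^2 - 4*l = (l - 1)*(l^2 + 4*l) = (l - 1)*(l + 4)*(l)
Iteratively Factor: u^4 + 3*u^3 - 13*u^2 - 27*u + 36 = (u + 3)*(u^3 - 13*u + 12) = (u - 3)*(u + 3)*(u^2 + 3*u - 4) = (u - 3)*(u - 1)*(u + 3)*(u + 4)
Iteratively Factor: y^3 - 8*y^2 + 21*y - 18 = (y - 3)*(y^2 - 5*y + 6) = (y - 3)*(y - 2)*(y - 3)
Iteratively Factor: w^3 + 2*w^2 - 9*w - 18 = (w + 2)*(w^2 - 9) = (w + 2)*(w + 3)*(w - 3)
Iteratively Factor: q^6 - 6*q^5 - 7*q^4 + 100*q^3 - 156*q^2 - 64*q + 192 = (q - 4)*(q^5 - 2*q^4 - 15*q^3 + 40*q^2 + 4*q - 48) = (q - 4)*(q + 1)*(q^4 - 3*q^3 - 12*q^2 + 52*q - 48) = (q - 4)*(q + 1)*(q + 4)*(q^3 - 7*q^2 + 16*q - 12) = (q - 4)*(q - 2)*(q + 1)*(q + 4)*(q^2 - 5*q + 6) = (q - 4)*(q - 2)^2*(q + 1)*(q + 4)*(q - 3)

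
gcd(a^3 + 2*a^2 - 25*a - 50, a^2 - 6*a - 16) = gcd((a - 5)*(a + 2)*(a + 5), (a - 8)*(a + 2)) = a + 2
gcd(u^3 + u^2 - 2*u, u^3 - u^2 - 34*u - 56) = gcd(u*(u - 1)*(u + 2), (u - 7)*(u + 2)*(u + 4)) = u + 2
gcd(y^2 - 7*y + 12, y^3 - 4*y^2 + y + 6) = y - 3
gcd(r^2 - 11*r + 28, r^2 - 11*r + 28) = r^2 - 11*r + 28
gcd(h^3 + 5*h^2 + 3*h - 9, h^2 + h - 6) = h + 3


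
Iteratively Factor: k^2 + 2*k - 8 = (k - 2)*(k + 4)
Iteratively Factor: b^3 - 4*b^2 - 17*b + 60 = (b - 5)*(b^2 + b - 12) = (b - 5)*(b - 3)*(b + 4)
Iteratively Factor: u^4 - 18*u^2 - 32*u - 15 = (u + 1)*(u^3 - u^2 - 17*u - 15) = (u + 1)^2*(u^2 - 2*u - 15) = (u + 1)^2*(u + 3)*(u - 5)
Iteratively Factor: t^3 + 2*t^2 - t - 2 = (t - 1)*(t^2 + 3*t + 2) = (t - 1)*(t + 1)*(t + 2)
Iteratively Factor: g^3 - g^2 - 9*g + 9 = (g + 3)*(g^2 - 4*g + 3) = (g - 3)*(g + 3)*(g - 1)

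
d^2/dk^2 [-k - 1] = 0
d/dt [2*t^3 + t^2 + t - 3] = 6*t^2 + 2*t + 1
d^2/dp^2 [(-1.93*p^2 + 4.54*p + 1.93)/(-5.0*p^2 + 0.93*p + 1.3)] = (-209.051*p^3 - 214.23*p^2 - 123.213*p - 10.927394)/(125.0*p^6 - 69.75*p^5 - 84.5265*p^4 + 35.465643*p^3 + 21.97689*p^2 - 4.7151*p - 2.197)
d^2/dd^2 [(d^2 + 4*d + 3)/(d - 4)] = 70/(d^3 - 12*d^2 + 48*d - 64)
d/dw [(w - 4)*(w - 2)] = 2*w - 6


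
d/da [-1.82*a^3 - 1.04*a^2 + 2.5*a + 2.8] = -5.46*a^2 - 2.08*a + 2.5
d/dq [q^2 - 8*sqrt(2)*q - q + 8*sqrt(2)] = 2*q - 8*sqrt(2) - 1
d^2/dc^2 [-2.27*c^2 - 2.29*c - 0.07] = -4.54000000000000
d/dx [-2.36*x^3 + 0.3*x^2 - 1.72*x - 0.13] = -7.08*x^2 + 0.6*x - 1.72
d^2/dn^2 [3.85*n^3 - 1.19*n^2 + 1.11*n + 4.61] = 23.1*n - 2.38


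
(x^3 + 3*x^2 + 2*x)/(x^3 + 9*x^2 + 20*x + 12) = x/(x + 6)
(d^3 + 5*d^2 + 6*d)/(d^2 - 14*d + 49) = d*(d^2 + 5*d + 6)/(d^2 - 14*d + 49)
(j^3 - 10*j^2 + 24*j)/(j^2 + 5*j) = (j^2 - 10*j + 24)/(j + 5)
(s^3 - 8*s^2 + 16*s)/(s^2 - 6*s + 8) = s*(s - 4)/(s - 2)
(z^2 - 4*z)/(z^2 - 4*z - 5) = z*(4 - z)/(-z^2 + 4*z + 5)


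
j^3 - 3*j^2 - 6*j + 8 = (j - 4)*(j - 1)*(j + 2)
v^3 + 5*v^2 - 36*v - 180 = (v - 6)*(v + 5)*(v + 6)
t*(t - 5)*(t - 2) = t^3 - 7*t^2 + 10*t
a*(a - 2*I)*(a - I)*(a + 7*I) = a^4 + 4*I*a^3 + 19*a^2 - 14*I*a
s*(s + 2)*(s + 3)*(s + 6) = s^4 + 11*s^3 + 36*s^2 + 36*s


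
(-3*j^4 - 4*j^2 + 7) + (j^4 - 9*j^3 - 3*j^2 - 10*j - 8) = -2*j^4 - 9*j^3 - 7*j^2 - 10*j - 1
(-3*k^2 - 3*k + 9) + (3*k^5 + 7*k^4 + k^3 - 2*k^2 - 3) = 3*k^5 + 7*k^4 + k^3 - 5*k^2 - 3*k + 6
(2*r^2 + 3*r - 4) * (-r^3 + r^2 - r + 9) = -2*r^5 - r^4 + 5*r^3 + 11*r^2 + 31*r - 36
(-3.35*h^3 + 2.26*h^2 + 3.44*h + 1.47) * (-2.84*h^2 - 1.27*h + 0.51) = 9.514*h^5 - 2.1639*h^4 - 14.3483*h^3 - 7.391*h^2 - 0.1125*h + 0.7497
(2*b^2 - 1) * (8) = 16*b^2 - 8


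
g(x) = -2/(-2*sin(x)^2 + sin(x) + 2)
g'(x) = -2*(4*sin(x)*cos(x) - cos(x))/(-2*sin(x)^2 + sin(x) + 2)^2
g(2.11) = -1.44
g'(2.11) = 1.30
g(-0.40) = -1.53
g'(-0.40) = 2.76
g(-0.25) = -1.23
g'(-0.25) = 1.45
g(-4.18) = -1.45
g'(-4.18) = 1.31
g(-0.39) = -1.50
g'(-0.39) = 2.63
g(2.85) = -0.94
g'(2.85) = 0.06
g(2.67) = -0.98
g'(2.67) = 0.35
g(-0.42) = -1.59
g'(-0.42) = 3.03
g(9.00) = -0.97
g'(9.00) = 0.28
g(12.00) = -2.25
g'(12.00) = 6.74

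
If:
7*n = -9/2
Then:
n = -9/14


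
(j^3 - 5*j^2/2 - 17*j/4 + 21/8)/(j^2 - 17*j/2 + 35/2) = (j^2 + j - 3/4)/(j - 5)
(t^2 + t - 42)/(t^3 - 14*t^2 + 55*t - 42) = (t + 7)/(t^2 - 8*t + 7)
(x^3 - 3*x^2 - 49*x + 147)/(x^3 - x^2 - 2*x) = (-x^3 + 3*x^2 + 49*x - 147)/(x*(-x^2 + x + 2))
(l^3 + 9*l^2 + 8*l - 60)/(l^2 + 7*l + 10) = (l^2 + 4*l - 12)/(l + 2)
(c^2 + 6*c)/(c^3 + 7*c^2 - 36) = c/(c^2 + c - 6)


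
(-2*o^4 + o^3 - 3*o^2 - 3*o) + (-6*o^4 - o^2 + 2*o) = -8*o^4 + o^3 - 4*o^2 - o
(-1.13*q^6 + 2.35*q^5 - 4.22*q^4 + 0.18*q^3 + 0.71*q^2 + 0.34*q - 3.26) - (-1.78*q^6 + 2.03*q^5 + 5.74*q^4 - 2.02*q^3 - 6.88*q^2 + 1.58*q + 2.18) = 0.65*q^6 + 0.32*q^5 - 9.96*q^4 + 2.2*q^3 + 7.59*q^2 - 1.24*q - 5.44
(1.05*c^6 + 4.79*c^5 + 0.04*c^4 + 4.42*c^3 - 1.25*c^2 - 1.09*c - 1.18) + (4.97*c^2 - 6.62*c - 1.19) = 1.05*c^6 + 4.79*c^5 + 0.04*c^4 + 4.42*c^3 + 3.72*c^2 - 7.71*c - 2.37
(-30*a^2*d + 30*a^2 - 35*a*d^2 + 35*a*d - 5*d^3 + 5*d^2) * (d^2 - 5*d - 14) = -30*a^2*d^3 + 180*a^2*d^2 + 270*a^2*d - 420*a^2 - 35*a*d^4 + 210*a*d^3 + 315*a*d^2 - 490*a*d - 5*d^5 + 30*d^4 + 45*d^3 - 70*d^2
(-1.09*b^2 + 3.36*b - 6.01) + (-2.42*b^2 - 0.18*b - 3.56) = -3.51*b^2 + 3.18*b - 9.57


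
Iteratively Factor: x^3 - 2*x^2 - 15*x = (x + 3)*(x^2 - 5*x) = (x - 5)*(x + 3)*(x)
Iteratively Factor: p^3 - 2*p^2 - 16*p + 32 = (p - 4)*(p^2 + 2*p - 8) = (p - 4)*(p + 4)*(p - 2)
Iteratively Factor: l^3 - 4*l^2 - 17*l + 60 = (l - 3)*(l^2 - l - 20) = (l - 3)*(l + 4)*(l - 5)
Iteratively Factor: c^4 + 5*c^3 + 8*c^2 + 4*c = (c + 2)*(c^3 + 3*c^2 + 2*c) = (c + 1)*(c + 2)*(c^2 + 2*c) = c*(c + 1)*(c + 2)*(c + 2)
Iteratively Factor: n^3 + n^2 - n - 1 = (n - 1)*(n^2 + 2*n + 1) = (n - 1)*(n + 1)*(n + 1)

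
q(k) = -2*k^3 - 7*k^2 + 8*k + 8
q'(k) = -6*k^2 - 14*k + 8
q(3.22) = -105.59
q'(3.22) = -99.29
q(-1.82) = -17.69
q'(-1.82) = 13.61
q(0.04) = 8.31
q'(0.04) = 7.43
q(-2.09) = -21.04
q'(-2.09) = 11.05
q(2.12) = -25.56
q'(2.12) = -48.65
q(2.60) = -53.67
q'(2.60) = -68.96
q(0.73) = 9.33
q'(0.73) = -5.42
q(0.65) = 9.69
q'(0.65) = -3.64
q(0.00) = 8.00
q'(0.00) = 8.00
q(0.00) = 8.00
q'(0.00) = 8.00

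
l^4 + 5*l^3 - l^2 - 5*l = l*(l - 1)*(l + 1)*(l + 5)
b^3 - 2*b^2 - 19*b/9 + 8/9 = (b - 8/3)*(b - 1/3)*(b + 1)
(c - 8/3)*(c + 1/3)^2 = c^3 - 2*c^2 - 5*c/3 - 8/27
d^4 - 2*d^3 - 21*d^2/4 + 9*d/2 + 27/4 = (d - 3)*(d - 3/2)*(d + 1)*(d + 3/2)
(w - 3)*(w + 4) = w^2 + w - 12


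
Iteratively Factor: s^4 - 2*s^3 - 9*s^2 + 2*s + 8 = (s - 1)*(s^3 - s^2 - 10*s - 8) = (s - 4)*(s - 1)*(s^2 + 3*s + 2) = (s - 4)*(s - 1)*(s + 1)*(s + 2)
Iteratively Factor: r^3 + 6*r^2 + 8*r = (r + 4)*(r^2 + 2*r) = (r + 2)*(r + 4)*(r)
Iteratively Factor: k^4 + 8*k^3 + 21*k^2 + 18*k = (k + 3)*(k^3 + 5*k^2 + 6*k) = (k + 3)^2*(k^2 + 2*k) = k*(k + 3)^2*(k + 2)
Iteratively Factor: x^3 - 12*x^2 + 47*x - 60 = (x - 3)*(x^2 - 9*x + 20) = (x - 5)*(x - 3)*(x - 4)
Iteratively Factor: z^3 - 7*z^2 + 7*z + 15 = (z - 5)*(z^2 - 2*z - 3) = (z - 5)*(z - 3)*(z + 1)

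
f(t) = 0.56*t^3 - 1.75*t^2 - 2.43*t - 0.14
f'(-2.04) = 11.70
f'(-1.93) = 10.58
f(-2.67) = -16.79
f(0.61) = -2.15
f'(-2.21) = 13.51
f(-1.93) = -5.99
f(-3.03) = -24.42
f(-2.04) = -7.22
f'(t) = 1.68*t^2 - 3.5*t - 2.43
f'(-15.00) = 428.07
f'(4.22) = 12.72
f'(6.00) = 37.05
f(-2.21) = -9.36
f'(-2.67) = 18.89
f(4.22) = 0.53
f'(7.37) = 63.03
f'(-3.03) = 23.60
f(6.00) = 43.24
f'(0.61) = -3.94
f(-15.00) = -2247.44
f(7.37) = 111.07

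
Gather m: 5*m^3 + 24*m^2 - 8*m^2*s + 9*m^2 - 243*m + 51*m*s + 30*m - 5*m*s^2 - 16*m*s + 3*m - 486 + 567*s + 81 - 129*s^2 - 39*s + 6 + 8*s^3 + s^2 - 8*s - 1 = 5*m^3 + m^2*(33 - 8*s) + m*(-5*s^2 + 35*s - 210) + 8*s^3 - 128*s^2 + 520*s - 400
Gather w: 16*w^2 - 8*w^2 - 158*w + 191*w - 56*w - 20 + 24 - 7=8*w^2 - 23*w - 3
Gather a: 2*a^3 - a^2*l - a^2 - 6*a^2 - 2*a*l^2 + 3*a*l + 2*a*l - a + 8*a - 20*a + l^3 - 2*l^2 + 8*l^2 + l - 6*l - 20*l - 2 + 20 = 2*a^3 + a^2*(-l - 7) + a*(-2*l^2 + 5*l - 13) + l^3 + 6*l^2 - 25*l + 18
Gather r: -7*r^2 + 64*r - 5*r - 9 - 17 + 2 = -7*r^2 + 59*r - 24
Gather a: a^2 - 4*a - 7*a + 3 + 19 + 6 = a^2 - 11*a + 28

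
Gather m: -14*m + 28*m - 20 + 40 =14*m + 20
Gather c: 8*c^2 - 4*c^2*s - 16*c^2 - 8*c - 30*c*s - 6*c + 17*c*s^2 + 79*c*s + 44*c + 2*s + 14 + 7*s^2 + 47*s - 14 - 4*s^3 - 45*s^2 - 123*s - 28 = c^2*(-4*s - 8) + c*(17*s^2 + 49*s + 30) - 4*s^3 - 38*s^2 - 74*s - 28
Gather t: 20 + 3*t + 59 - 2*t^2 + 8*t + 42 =-2*t^2 + 11*t + 121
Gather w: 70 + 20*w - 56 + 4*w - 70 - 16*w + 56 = 8*w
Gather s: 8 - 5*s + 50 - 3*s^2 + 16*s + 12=-3*s^2 + 11*s + 70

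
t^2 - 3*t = t*(t - 3)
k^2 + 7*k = k*(k + 7)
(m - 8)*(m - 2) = m^2 - 10*m + 16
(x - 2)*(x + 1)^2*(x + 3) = x^4 + 3*x^3 - 3*x^2 - 11*x - 6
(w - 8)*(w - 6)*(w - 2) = w^3 - 16*w^2 + 76*w - 96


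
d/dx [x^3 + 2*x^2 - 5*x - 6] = 3*x^2 + 4*x - 5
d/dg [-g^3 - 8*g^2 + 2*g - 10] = -3*g^2 - 16*g + 2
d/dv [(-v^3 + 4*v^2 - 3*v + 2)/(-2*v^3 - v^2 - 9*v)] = (9*v^4 + 6*v^3 - 27*v^2 + 4*v + 18)/(v^2*(4*v^4 + 4*v^3 + 37*v^2 + 18*v + 81))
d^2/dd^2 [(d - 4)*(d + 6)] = 2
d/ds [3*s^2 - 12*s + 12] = 6*s - 12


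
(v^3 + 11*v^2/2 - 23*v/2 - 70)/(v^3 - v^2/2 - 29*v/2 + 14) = (v + 5)/(v - 1)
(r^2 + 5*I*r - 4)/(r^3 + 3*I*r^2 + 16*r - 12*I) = (r^2 + 5*I*r - 4)/(r^3 + 3*I*r^2 + 16*r - 12*I)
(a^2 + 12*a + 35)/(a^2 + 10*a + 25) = (a + 7)/(a + 5)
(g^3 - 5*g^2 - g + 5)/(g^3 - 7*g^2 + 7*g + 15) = (g - 1)/(g - 3)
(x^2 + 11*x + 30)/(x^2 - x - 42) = (x + 5)/(x - 7)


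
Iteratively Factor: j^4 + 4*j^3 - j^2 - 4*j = (j)*(j^3 + 4*j^2 - j - 4) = j*(j + 1)*(j^2 + 3*j - 4) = j*(j - 1)*(j + 1)*(j + 4)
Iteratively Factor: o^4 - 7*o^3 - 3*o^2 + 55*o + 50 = (o - 5)*(o^3 - 2*o^2 - 13*o - 10) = (o - 5)^2*(o^2 + 3*o + 2) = (o - 5)^2*(o + 2)*(o + 1)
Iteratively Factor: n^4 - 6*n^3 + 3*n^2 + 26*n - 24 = (n - 1)*(n^3 - 5*n^2 - 2*n + 24) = (n - 1)*(n + 2)*(n^2 - 7*n + 12) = (n - 4)*(n - 1)*(n + 2)*(n - 3)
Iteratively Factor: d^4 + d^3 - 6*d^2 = (d + 3)*(d^3 - 2*d^2) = d*(d + 3)*(d^2 - 2*d) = d*(d - 2)*(d + 3)*(d)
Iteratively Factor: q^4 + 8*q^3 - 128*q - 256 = (q + 4)*(q^3 + 4*q^2 - 16*q - 64) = (q + 4)^2*(q^2 - 16) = (q + 4)^3*(q - 4)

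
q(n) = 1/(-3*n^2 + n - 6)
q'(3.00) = 0.02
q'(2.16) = 0.04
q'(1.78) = 0.05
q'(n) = (6*n - 1)/(-3*n^2 + n - 6)^2 = (6*n - 1)/(3*n^2 - n + 6)^2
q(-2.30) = -0.04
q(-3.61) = -0.02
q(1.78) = -0.07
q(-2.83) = -0.03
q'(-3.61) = -0.01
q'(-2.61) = -0.02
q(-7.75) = -0.01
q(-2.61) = -0.03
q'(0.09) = -0.01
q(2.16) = -0.06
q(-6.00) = -0.00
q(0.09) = -0.17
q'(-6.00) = 0.00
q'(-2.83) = -0.02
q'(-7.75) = -0.00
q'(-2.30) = -0.03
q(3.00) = -0.03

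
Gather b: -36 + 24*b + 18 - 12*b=12*b - 18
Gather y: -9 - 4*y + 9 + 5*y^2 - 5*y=5*y^2 - 9*y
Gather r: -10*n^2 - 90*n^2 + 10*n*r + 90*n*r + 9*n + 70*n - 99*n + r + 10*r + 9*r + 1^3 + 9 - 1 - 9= -100*n^2 - 20*n + r*(100*n + 20)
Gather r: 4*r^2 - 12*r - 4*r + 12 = 4*r^2 - 16*r + 12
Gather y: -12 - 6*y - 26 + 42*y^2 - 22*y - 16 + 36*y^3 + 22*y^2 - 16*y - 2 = 36*y^3 + 64*y^2 - 44*y - 56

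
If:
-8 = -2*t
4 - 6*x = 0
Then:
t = 4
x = 2/3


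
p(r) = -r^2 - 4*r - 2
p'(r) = -2*r - 4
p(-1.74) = 1.93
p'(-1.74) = -0.52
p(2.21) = -15.72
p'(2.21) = -8.42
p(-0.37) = -0.66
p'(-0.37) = -3.26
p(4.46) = -39.73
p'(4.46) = -12.92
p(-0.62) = 0.10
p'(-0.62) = -2.76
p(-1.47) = 1.72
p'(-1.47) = -1.06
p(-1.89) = 1.99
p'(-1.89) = -0.22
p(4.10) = -35.21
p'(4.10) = -12.20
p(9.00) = -119.00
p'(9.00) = -22.00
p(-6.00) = -14.00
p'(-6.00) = 8.00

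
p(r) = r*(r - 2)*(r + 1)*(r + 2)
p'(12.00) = 7244.00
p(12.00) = 21840.00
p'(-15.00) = -12709.00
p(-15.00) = 46410.00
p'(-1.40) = 2.10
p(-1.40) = -1.14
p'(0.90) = -5.85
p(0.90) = -5.45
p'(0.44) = -6.60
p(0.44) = -2.41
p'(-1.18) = 3.05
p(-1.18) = -0.55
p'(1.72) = 11.47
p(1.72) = -4.87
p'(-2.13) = -12.00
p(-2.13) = 1.29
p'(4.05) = 278.53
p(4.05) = 253.66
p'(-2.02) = -8.57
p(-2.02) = 0.17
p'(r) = r*(r - 2)*(r + 1) + r*(r - 2)*(r + 2) + r*(r + 1)*(r + 2) + (r - 2)*(r + 1)*(r + 2) = 4*r^3 + 3*r^2 - 8*r - 4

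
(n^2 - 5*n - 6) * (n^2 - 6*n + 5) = n^4 - 11*n^3 + 29*n^2 + 11*n - 30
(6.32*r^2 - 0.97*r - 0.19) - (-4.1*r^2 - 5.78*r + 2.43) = 10.42*r^2 + 4.81*r - 2.62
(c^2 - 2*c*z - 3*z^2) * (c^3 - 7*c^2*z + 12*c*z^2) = c^5 - 9*c^4*z + 23*c^3*z^2 - 3*c^2*z^3 - 36*c*z^4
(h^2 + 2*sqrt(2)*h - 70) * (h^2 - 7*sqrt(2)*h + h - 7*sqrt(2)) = h^4 - 5*sqrt(2)*h^3 + h^3 - 98*h^2 - 5*sqrt(2)*h^2 - 98*h + 490*sqrt(2)*h + 490*sqrt(2)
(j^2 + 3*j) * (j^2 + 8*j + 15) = j^4 + 11*j^3 + 39*j^2 + 45*j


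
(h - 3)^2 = h^2 - 6*h + 9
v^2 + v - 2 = (v - 1)*(v + 2)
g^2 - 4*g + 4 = (g - 2)^2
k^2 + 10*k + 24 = (k + 4)*(k + 6)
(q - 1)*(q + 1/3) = q^2 - 2*q/3 - 1/3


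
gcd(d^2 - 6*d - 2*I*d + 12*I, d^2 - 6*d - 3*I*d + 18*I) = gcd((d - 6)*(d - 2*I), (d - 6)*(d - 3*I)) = d - 6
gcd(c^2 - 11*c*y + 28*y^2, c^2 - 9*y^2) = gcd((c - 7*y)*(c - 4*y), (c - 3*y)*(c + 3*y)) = 1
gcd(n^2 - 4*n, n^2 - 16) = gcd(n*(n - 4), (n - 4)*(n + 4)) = n - 4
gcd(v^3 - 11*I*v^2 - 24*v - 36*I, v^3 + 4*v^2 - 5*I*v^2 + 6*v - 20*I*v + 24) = v^2 - 5*I*v + 6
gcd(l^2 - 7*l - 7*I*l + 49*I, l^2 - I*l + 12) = 1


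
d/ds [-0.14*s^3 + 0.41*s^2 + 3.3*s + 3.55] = -0.42*s^2 + 0.82*s + 3.3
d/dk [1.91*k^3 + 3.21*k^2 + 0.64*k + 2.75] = 5.73*k^2 + 6.42*k + 0.64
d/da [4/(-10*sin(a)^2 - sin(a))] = 4*(20/tan(a) + cos(a)/sin(a)^2)/(10*sin(a) + 1)^2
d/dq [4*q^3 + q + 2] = 12*q^2 + 1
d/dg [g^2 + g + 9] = 2*g + 1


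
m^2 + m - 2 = (m - 1)*(m + 2)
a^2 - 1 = (a - 1)*(a + 1)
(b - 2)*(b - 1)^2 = b^3 - 4*b^2 + 5*b - 2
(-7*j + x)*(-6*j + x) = 42*j^2 - 13*j*x + x^2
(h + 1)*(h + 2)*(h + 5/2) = h^3 + 11*h^2/2 + 19*h/2 + 5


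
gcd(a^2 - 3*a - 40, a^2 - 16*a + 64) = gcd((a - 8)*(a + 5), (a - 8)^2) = a - 8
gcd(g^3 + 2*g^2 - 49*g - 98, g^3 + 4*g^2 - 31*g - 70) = g^2 + 9*g + 14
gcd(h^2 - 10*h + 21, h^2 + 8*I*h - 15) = 1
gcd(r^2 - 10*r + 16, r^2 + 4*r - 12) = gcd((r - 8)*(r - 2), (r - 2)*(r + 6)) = r - 2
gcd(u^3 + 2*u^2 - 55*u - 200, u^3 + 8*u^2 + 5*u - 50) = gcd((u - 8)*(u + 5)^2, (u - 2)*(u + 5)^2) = u^2 + 10*u + 25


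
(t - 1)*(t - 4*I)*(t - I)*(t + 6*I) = t^4 - t^3 + I*t^3 + 26*t^2 - I*t^2 - 26*t - 24*I*t + 24*I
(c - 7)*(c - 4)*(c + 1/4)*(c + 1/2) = c^4 - 41*c^3/4 + 159*c^2/8 + 157*c/8 + 7/2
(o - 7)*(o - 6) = o^2 - 13*o + 42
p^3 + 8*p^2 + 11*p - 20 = (p - 1)*(p + 4)*(p + 5)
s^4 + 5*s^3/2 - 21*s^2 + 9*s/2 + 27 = (s - 3)*(s - 3/2)*(s + 1)*(s + 6)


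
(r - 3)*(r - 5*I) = r^2 - 3*r - 5*I*r + 15*I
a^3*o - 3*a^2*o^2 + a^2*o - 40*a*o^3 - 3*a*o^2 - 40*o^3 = (a - 8*o)*(a + 5*o)*(a*o + o)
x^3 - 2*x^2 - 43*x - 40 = (x - 8)*(x + 1)*(x + 5)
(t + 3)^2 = t^2 + 6*t + 9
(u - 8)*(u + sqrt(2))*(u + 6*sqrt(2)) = u^3 - 8*u^2 + 7*sqrt(2)*u^2 - 56*sqrt(2)*u + 12*u - 96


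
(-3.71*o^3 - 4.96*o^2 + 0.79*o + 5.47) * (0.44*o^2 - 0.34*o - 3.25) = -1.6324*o^5 - 0.921*o^4 + 14.0915*o^3 + 18.2582*o^2 - 4.4273*o - 17.7775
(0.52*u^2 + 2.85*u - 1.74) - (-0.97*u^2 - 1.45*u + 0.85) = 1.49*u^2 + 4.3*u - 2.59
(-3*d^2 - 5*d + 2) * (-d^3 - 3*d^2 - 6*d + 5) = 3*d^5 + 14*d^4 + 31*d^3 + 9*d^2 - 37*d + 10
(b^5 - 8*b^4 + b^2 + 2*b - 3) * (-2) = -2*b^5 + 16*b^4 - 2*b^2 - 4*b + 6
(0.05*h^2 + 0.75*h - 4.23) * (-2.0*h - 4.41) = -0.1*h^3 - 1.7205*h^2 + 5.1525*h + 18.6543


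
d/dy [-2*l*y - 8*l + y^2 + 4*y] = -2*l + 2*y + 4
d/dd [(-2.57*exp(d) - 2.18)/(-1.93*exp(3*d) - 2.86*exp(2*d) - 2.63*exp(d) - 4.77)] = (-9.9202*exp(3*d) - 19.9724*exp(2*d) - 12.4696*exp(d) + 6.5255)*exp(d)/(3.7249*exp(6*d) + 11.0396*exp(5*d) + 18.3314*exp(4*d) + 33.4558*exp(3*d) + 34.2013*exp(2*d) + 25.0902*exp(d) + 22.7529)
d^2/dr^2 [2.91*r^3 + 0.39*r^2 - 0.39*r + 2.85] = 17.46*r + 0.78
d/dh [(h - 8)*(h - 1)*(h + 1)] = 3*h^2 - 16*h - 1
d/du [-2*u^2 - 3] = -4*u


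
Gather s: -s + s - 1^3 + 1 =0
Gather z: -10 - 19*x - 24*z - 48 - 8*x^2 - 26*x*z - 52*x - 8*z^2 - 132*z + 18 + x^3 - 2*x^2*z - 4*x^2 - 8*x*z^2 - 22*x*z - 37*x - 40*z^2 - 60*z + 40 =x^3 - 12*x^2 - 108*x + z^2*(-8*x - 48) + z*(-2*x^2 - 48*x - 216)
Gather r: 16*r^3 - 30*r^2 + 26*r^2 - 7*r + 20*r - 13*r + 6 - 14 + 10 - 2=16*r^3 - 4*r^2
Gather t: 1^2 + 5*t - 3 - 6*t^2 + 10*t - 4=-6*t^2 + 15*t - 6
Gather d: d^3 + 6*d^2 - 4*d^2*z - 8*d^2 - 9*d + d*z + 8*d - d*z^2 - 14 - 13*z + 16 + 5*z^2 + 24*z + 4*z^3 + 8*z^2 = d^3 + d^2*(-4*z - 2) + d*(-z^2 + z - 1) + 4*z^3 + 13*z^2 + 11*z + 2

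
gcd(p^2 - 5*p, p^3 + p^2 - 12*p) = p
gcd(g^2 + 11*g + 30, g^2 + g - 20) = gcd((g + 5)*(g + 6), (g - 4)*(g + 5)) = g + 5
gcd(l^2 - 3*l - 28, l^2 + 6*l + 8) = l + 4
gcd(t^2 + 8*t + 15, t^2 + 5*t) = t + 5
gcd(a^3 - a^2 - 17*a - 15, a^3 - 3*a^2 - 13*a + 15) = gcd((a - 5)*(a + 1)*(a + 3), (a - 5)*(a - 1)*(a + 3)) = a^2 - 2*a - 15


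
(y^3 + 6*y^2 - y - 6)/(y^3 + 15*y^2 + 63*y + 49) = (y^2 + 5*y - 6)/(y^2 + 14*y + 49)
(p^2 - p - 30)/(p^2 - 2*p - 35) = (p - 6)/(p - 7)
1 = 1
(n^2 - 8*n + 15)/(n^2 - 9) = (n - 5)/(n + 3)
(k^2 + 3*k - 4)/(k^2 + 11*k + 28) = (k - 1)/(k + 7)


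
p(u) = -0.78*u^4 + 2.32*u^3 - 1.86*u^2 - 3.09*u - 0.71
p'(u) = -3.12*u^3 + 6.96*u^2 - 3.72*u - 3.09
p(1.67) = -6.32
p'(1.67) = -4.42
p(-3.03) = -138.71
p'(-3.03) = 158.87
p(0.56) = -2.69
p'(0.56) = -3.54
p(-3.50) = -229.20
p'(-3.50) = 228.96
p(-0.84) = -1.19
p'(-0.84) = 6.80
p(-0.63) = -0.20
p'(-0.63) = 2.80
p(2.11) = -9.18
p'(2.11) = -9.26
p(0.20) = -1.39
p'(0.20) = -3.58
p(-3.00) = -134.00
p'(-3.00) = 154.95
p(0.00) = -0.71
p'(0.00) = -3.09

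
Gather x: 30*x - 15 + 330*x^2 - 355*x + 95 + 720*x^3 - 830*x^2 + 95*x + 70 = 720*x^3 - 500*x^2 - 230*x + 150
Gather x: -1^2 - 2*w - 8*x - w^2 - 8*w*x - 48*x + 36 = -w^2 - 2*w + x*(-8*w - 56) + 35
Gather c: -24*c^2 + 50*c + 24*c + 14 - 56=-24*c^2 + 74*c - 42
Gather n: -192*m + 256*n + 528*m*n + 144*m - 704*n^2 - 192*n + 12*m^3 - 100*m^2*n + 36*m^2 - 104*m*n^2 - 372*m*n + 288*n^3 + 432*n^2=12*m^3 + 36*m^2 - 48*m + 288*n^3 + n^2*(-104*m - 272) + n*(-100*m^2 + 156*m + 64)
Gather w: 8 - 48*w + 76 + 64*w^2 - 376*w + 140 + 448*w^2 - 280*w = 512*w^2 - 704*w + 224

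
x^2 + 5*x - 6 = (x - 1)*(x + 6)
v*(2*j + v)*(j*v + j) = 2*j^2*v^2 + 2*j^2*v + j*v^3 + j*v^2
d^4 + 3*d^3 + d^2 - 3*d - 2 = (d - 1)*(d + 1)^2*(d + 2)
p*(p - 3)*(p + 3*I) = p^3 - 3*p^2 + 3*I*p^2 - 9*I*p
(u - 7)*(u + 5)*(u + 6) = u^3 + 4*u^2 - 47*u - 210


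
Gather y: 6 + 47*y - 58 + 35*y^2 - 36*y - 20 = 35*y^2 + 11*y - 72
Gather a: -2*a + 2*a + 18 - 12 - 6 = 0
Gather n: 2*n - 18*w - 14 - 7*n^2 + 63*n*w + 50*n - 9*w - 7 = -7*n^2 + n*(63*w + 52) - 27*w - 21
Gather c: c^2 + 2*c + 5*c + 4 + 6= c^2 + 7*c + 10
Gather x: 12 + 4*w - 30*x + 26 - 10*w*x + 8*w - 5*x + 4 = 12*w + x*(-10*w - 35) + 42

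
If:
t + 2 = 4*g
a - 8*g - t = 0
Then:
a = 3*t + 4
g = t/4 + 1/2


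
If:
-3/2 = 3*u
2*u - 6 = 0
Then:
No Solution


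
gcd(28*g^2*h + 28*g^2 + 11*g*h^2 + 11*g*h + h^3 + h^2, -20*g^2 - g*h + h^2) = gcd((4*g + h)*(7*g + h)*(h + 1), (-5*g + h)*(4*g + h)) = 4*g + h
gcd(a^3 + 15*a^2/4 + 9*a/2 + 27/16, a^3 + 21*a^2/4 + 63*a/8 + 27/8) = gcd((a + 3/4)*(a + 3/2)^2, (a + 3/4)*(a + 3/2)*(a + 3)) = a^2 + 9*a/4 + 9/8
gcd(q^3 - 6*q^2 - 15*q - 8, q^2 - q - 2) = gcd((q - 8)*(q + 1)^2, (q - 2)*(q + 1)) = q + 1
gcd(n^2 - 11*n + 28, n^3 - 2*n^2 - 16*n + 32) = n - 4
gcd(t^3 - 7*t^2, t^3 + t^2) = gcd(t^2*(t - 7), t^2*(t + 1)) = t^2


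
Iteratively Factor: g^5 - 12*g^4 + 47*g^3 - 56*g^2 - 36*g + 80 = (g - 5)*(g^4 - 7*g^3 + 12*g^2 + 4*g - 16) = (g - 5)*(g + 1)*(g^3 - 8*g^2 + 20*g - 16) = (g - 5)*(g - 2)*(g + 1)*(g^2 - 6*g + 8) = (g - 5)*(g - 4)*(g - 2)*(g + 1)*(g - 2)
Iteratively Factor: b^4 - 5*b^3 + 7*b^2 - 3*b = (b - 1)*(b^3 - 4*b^2 + 3*b) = (b - 1)^2*(b^2 - 3*b) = (b - 3)*(b - 1)^2*(b)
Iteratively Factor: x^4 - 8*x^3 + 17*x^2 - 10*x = (x - 2)*(x^3 - 6*x^2 + 5*x) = x*(x - 2)*(x^2 - 6*x + 5) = x*(x - 2)*(x - 1)*(x - 5)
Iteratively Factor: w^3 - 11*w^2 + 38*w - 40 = (w - 2)*(w^2 - 9*w + 20) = (w - 4)*(w - 2)*(w - 5)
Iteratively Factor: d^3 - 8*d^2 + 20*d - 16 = (d - 2)*(d^2 - 6*d + 8) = (d - 2)^2*(d - 4)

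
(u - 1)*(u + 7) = u^2 + 6*u - 7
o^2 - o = o*(o - 1)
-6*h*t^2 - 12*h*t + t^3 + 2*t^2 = t*(-6*h + t)*(t + 2)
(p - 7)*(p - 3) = p^2 - 10*p + 21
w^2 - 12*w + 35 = (w - 7)*(w - 5)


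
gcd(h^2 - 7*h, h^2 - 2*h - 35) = h - 7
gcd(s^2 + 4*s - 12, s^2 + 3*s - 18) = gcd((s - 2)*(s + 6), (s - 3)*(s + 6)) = s + 6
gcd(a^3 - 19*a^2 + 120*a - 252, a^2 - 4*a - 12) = a - 6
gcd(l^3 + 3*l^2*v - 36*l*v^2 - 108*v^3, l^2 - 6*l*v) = -l + 6*v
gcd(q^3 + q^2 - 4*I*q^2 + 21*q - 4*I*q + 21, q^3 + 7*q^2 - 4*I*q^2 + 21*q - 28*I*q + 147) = q^2 - 4*I*q + 21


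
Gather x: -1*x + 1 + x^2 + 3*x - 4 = x^2 + 2*x - 3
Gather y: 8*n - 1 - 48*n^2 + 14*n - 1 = -48*n^2 + 22*n - 2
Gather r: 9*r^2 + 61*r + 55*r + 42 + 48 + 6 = 9*r^2 + 116*r + 96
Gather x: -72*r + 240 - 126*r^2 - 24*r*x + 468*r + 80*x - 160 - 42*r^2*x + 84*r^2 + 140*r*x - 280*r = -42*r^2 + 116*r + x*(-42*r^2 + 116*r + 80) + 80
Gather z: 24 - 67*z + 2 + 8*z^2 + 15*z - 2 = 8*z^2 - 52*z + 24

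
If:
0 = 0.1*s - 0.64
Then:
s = 6.40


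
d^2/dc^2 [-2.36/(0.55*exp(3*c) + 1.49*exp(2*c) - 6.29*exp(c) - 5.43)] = (-2.36*(1.65*exp(2*c) + 2.98*exp(c) - 6.29)*(3.3*exp(2*c) + 5.96*exp(c) - 12.58)*exp(c) + (11.682*exp(2*c) + 14.0656*exp(c) - 14.8444)*(0.55*exp(3*c) + 1.49*exp(2*c) - 6.29*exp(c) - 5.43))*exp(c)/(0.55*exp(3*c) + 1.49*exp(2*c) - 6.29*exp(c) - 5.43)^3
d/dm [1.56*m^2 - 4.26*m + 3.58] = 3.12*m - 4.26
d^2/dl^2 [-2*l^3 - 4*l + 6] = -12*l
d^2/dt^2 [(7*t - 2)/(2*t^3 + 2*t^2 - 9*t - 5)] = 2*(84*t^5 + 36*t^4 + 90*t^3 + 504*t^2 + 258*t - 497)/(8*t^9 + 24*t^8 - 84*t^7 - 268*t^6 + 258*t^5 + 966*t^4 - 39*t^3 - 1065*t^2 - 675*t - 125)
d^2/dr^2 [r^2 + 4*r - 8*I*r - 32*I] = 2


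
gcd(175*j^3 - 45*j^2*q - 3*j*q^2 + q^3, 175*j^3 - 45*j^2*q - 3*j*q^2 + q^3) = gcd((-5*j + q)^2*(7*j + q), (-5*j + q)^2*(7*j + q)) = 175*j^3 - 45*j^2*q - 3*j*q^2 + q^3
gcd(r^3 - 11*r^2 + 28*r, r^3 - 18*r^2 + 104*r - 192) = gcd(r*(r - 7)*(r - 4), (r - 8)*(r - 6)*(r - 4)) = r - 4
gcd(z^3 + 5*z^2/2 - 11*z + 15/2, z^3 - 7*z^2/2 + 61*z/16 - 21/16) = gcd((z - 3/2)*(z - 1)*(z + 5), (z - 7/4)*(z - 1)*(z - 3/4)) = z - 1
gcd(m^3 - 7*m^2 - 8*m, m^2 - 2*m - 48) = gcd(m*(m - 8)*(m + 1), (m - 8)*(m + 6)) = m - 8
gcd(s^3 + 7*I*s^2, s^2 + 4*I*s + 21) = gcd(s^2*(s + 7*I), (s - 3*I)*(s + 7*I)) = s + 7*I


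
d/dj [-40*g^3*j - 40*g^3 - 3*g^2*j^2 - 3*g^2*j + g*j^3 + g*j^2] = g*(-40*g^2 - 6*g*j - 3*g + 3*j^2 + 2*j)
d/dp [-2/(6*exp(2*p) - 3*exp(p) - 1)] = (24*exp(p) - 6)*exp(p)/(-6*exp(2*p) + 3*exp(p) + 1)^2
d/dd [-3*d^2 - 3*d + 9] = -6*d - 3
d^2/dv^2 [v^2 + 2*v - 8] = 2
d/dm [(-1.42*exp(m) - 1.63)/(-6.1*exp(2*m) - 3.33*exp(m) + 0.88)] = (-(1.42*exp(m) + 1.63)*(12.2*exp(m) + 3.33) + 8.662*exp(2*m) + 4.7286*exp(m) - 1.2496)*exp(m)/(6.1*exp(2*m) + 3.33*exp(m) - 0.88)^2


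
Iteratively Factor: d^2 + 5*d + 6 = (d + 3)*(d + 2)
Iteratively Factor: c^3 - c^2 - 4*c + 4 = (c - 2)*(c^2 + c - 2) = (c - 2)*(c - 1)*(c + 2)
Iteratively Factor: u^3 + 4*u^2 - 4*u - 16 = (u + 2)*(u^2 + 2*u - 8) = (u + 2)*(u + 4)*(u - 2)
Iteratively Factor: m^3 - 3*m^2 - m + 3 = (m - 3)*(m^2 - 1) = (m - 3)*(m + 1)*(m - 1)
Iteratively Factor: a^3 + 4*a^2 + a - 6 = (a + 2)*(a^2 + 2*a - 3) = (a - 1)*(a + 2)*(a + 3)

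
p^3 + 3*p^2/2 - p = p*(p - 1/2)*(p + 2)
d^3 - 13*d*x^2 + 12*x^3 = (d - 3*x)*(d - x)*(d + 4*x)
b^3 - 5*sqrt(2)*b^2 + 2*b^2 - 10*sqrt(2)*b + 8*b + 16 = (b + 2)*(b - 4*sqrt(2))*(b - sqrt(2))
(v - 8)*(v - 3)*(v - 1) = v^3 - 12*v^2 + 35*v - 24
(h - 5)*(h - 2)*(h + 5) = h^3 - 2*h^2 - 25*h + 50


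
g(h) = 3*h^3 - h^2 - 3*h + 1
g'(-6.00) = 333.00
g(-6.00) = -665.00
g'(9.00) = 708.00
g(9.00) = 2080.00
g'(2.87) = 65.39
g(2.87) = 55.07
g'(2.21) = 36.54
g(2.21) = 21.87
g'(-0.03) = -2.93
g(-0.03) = 1.09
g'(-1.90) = 33.29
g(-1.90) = -17.49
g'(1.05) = 4.82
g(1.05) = 0.22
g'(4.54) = 173.42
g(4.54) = 247.50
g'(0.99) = 3.84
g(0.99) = -0.04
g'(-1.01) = 8.20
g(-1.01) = -0.08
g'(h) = 9*h^2 - 2*h - 3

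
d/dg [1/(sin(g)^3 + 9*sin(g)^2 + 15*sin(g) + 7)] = -3*(sin(g) + 5)*cos(g)/((sin(g) + 1)^3*(sin(g) + 7)^2)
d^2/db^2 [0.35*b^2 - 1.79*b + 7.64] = 0.700000000000000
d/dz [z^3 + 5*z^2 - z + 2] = 3*z^2 + 10*z - 1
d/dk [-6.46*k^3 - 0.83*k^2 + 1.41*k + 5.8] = -19.38*k^2 - 1.66*k + 1.41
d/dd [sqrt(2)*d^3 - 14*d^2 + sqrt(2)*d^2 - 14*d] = 3*sqrt(2)*d^2 - 28*d + 2*sqrt(2)*d - 14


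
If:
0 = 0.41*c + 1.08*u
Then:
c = -2.63414634146341*u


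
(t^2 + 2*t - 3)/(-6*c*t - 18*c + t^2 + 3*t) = (t - 1)/(-6*c + t)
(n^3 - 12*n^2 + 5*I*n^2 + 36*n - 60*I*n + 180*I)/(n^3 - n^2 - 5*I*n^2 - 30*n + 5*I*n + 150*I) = (n^2 + n*(-6 + 5*I) - 30*I)/(n^2 + 5*n*(1 - I) - 25*I)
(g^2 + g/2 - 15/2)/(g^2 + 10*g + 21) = (g - 5/2)/(g + 7)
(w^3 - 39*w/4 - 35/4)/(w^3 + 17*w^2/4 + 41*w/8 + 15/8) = 2*(2*w - 7)/(4*w + 3)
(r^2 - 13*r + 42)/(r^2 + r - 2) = (r^2 - 13*r + 42)/(r^2 + r - 2)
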